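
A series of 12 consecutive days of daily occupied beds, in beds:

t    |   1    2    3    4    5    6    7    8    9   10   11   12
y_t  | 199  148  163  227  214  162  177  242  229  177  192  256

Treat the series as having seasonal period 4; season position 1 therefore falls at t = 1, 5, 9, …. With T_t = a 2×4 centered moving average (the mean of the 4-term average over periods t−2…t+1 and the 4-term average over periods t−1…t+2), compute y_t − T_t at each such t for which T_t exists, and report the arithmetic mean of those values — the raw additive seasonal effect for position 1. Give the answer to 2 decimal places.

20.81

Season position 1 occurs at t = 5, 9 (where T_t is defined).
t=5: T_5 = 193.2500; y_5 − T_5 = 214 − 193.2500 = 20.7500
t=9: T_9 = 208.1250; y_9 − T_9 = 229 − 208.1250 = 20.8750
Mean deviation: (20.7500 + 20.8750) / 2 = 20.81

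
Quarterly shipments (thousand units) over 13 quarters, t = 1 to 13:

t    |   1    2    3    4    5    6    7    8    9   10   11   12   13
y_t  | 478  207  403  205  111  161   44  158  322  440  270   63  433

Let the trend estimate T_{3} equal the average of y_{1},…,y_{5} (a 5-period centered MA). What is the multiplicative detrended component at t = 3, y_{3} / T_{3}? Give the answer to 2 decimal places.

Trend T_3 = (478 + 207 + 403 + 205 + 111) / 5 = 1404/5 = 280.8000
Ratio to trend: 403 / 280.8000 = 1.44

1.44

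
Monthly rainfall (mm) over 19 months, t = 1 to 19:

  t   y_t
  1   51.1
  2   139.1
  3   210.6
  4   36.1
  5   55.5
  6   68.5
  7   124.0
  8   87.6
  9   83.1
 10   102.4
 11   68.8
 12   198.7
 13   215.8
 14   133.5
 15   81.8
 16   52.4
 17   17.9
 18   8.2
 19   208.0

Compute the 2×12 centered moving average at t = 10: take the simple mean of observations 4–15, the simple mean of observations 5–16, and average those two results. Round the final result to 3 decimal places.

105.329

Sum over 4–15: 36.1 + 55.5 + 68.5 + 124.0 + 87.6 + 83.1 + 102.4 + 68.8 + 198.7 + 215.8 + 133.5 + 81.8 = 1255.8
Sum over 5–16: 55.5 + 68.5 + 124.0 + 87.6 + 83.1 + 102.4 + 68.8 + 198.7 + 215.8 + 133.5 + 81.8 + 52.4 = 1272.1
CMA at t=10 = (1255.8 + 1272.1) / (2·12) = 2527.9 / 24 = 105.329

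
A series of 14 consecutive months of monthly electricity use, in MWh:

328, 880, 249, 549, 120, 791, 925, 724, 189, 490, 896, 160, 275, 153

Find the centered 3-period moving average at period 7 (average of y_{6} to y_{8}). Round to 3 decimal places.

813.333

Sum of periods 6–8: 791 + 925 + 724 = 2440
Divide by 3: 2440 / 3 = 813.333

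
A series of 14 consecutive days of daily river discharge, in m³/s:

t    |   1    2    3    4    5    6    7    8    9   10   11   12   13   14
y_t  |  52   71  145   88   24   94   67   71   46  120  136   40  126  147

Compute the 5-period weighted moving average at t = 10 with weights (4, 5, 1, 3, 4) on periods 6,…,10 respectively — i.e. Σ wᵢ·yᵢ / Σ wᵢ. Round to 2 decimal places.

Weighted sum: 4·94 + 5·67 + 1·71 + 3·46 + 4·120 = 376 + 335 + 71 + 138 + 480 = 1400
Weight total: 4 + 5 + 1 + 3 + 4 = 17
WMA = 1400 / 17 = 82.35

82.35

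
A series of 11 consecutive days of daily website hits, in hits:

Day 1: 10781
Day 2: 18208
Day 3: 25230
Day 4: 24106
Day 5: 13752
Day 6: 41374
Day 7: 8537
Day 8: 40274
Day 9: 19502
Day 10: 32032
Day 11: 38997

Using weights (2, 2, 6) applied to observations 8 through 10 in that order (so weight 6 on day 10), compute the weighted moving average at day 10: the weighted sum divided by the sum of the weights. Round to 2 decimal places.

31174.40

Weighted sum: 2·40274 + 2·19502 + 6·32032 = 80548 + 39004 + 192192 = 311744
Weight total: 2 + 2 + 6 = 10
WMA = 311744 / 10 = 31174.40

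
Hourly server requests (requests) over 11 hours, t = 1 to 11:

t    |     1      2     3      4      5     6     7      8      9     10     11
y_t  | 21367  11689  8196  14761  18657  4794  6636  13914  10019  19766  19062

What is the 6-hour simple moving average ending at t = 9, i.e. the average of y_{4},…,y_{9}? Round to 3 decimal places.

11463.500

Sum of periods 4–9: 14761 + 18657 + 4794 + 6636 + 13914 + 10019 = 68781
Divide by 6: 68781 / 6 = 11463.500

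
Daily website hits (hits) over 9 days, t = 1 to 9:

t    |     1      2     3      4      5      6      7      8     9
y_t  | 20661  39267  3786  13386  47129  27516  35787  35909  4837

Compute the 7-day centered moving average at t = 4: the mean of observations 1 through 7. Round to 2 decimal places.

26790.29

Sum of periods 1–7: 20661 + 39267 + 3786 + 13386 + 47129 + 27516 + 35787 = 187532
Divide by 7: 187532 / 7 = 26790.29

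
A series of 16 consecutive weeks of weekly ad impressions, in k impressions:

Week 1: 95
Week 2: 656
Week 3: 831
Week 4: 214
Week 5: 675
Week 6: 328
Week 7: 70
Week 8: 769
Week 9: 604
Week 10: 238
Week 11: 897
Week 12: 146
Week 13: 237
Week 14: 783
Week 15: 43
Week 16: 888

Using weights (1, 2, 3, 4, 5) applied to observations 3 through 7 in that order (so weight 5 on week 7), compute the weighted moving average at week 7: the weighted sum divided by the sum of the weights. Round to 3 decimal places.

Weighted sum: 1·831 + 2·214 + 3·675 + 4·328 + 5·70 = 831 + 428 + 2025 + 1312 + 350 = 4946
Weight total: 1 + 2 + 3 + 4 + 5 = 15
WMA = 4946 / 15 = 329.733

329.733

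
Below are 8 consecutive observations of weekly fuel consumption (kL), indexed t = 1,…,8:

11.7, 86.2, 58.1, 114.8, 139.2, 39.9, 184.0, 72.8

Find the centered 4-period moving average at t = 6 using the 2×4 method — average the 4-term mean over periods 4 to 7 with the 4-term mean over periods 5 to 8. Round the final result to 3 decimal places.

Sum over 4–7: 114.8 + 139.2 + 39.9 + 184.0 = 477.9
Sum over 5–8: 139.2 + 39.9 + 184.0 + 72.8 = 435.9
CMA at t=6 = (477.9 + 435.9) / (2·4) = 913.8 / 8 = 114.225

114.225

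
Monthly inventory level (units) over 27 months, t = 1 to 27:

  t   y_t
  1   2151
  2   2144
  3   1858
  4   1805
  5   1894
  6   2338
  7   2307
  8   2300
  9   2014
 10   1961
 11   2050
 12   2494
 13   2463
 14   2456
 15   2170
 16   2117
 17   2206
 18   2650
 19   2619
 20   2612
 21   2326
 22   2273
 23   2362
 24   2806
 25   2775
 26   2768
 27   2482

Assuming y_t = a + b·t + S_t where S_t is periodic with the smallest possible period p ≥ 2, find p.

6

First differences y_{t+1} − y_t: -7, -286, -53, 89, 444, -31, -7, -286, -53, 89, 444, -31, -7, -286, …
The difference pattern repeats every 6 terms and not for any smaller step, so p = 6.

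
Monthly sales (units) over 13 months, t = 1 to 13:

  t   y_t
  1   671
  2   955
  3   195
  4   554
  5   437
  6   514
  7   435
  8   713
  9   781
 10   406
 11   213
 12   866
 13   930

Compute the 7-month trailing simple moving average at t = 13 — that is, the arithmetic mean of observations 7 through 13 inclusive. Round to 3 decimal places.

620.571

Sum of periods 7–13: 435 + 713 + 781 + 406 + 213 + 866 + 930 = 4344
Divide by 7: 4344 / 7 = 620.571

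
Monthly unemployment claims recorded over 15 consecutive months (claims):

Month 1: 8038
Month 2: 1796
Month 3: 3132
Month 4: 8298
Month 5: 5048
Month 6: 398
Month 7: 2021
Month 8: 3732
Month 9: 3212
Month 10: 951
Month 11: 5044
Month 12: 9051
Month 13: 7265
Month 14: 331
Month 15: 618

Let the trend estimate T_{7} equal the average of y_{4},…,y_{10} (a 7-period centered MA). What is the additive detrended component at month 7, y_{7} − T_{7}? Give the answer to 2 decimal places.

Trend T_7 = (8298 + 5048 + 398 + 2021 + 3732 + 3212 + 951) / 7 = 23660/7 = 3380.0000
Detrended value: 2021 − 3380.0000 = -1359.00

-1359.00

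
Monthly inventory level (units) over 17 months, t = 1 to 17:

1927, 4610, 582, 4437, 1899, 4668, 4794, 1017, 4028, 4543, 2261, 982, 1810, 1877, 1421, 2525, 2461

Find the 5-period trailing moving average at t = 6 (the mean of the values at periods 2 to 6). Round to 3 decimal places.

3239.200

Sum of periods 2–6: 4610 + 582 + 4437 + 1899 + 4668 = 16196
Divide by 5: 16196 / 5 = 3239.200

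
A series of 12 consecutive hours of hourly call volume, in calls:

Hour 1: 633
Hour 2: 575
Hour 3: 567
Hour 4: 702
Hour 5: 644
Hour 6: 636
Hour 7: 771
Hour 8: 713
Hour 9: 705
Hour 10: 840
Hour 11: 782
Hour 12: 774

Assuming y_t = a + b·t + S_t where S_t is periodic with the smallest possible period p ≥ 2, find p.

3

First differences y_{t+1} − y_t: -58, -8, 135, -58, -8, 135, -58, -8, …
The difference pattern repeats every 3 terms and not for any smaller step, so p = 3.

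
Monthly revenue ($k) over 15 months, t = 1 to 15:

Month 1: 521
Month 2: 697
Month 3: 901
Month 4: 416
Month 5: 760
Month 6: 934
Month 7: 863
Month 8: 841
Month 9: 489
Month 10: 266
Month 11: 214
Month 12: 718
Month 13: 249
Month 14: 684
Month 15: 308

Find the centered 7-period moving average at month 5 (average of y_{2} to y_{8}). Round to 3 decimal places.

Sum of periods 2–8: 697 + 901 + 416 + 760 + 934 + 863 + 841 = 5412
Divide by 7: 5412 / 7 = 773.143

773.143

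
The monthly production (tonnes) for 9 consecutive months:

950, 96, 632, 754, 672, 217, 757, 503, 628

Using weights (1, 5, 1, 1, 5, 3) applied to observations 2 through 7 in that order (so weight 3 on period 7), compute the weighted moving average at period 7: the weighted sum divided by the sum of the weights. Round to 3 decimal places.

Weighted sum: 1·96 + 5·632 + 1·754 + 1·672 + 5·217 + 3·757 = 96 + 3160 + 754 + 672 + 1085 + 2271 = 8038
Weight total: 1 + 5 + 1 + 1 + 5 + 3 = 16
WMA = 8038 / 16 = 502.375

502.375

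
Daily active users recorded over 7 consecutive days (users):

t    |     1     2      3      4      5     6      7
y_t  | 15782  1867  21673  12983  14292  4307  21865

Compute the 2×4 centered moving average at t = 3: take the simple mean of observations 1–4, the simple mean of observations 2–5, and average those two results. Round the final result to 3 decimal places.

12890.000

Sum over 1–4: 15782 + 1867 + 21673 + 12983 = 52305
Sum over 2–5: 1867 + 21673 + 12983 + 14292 = 50815
CMA at t=3 = (52305 + 50815) / (2·4) = 103120 / 8 = 12890.000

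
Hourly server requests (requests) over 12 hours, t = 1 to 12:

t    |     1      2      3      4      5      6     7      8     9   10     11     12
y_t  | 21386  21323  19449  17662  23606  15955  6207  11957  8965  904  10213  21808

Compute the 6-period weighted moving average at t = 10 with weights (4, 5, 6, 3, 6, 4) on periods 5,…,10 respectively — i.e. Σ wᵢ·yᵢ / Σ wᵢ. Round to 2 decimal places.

Weighted sum: 4·23606 + 5·15955 + 6·6207 + 3·11957 + 6·8965 + 4·904 = 94424 + 79775 + 37242 + 35871 + 53790 + 3616 = 304718
Weight total: 4 + 5 + 6 + 3 + 6 + 4 = 28
WMA = 304718 / 28 = 10882.79

10882.79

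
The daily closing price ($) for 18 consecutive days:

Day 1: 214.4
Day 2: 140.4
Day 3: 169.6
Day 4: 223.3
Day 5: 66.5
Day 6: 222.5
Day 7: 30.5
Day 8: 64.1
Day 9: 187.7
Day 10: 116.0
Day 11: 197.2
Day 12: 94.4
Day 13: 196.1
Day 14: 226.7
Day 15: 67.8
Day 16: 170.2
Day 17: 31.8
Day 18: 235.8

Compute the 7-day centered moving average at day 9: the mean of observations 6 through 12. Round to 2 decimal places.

130.34

Sum of periods 6–12: 222.5 + 30.5 + 64.1 + 187.7 + 116.0 + 197.2 + 94.4 = 912.4
Divide by 7: 912.4 / 7 = 130.34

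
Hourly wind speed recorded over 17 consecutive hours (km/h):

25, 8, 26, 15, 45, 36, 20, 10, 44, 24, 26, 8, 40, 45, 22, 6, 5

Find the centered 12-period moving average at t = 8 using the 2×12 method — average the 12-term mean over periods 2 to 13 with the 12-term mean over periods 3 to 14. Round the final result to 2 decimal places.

26.71

Sum over 2–13: 8 + 26 + 15 + 45 + 36 + 20 + 10 + 44 + 24 + 26 + 8 + 40 = 302
Sum over 3–14: 26 + 15 + 45 + 36 + 20 + 10 + 44 + 24 + 26 + 8 + 40 + 45 = 339
CMA at t=8 = (302 + 339) / (2·12) = 641 / 24 = 26.71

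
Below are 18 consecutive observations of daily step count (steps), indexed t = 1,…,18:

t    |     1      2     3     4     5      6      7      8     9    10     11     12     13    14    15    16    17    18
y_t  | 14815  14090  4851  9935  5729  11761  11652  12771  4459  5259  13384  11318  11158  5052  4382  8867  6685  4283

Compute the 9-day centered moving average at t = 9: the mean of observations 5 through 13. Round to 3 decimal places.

Sum of periods 5–13: 5729 + 11761 + 11652 + 12771 + 4459 + 5259 + 13384 + 11318 + 11158 = 87491
Divide by 9: 87491 / 9 = 9721.222

9721.222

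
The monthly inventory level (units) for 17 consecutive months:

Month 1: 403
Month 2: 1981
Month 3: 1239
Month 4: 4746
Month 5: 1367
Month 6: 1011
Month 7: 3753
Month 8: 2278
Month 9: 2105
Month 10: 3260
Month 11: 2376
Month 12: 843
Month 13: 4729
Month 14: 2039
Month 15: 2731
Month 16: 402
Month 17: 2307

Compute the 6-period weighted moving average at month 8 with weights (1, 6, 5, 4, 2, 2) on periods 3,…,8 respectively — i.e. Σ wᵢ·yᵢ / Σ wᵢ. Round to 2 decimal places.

2632.80

Weighted sum: 1·1239 + 6·4746 + 5·1367 + 4·1011 + 2·3753 + 2·2278 = 1239 + 28476 + 6835 + 4044 + 7506 + 4556 = 52656
Weight total: 1 + 6 + 5 + 4 + 2 + 2 = 20
WMA = 52656 / 20 = 2632.80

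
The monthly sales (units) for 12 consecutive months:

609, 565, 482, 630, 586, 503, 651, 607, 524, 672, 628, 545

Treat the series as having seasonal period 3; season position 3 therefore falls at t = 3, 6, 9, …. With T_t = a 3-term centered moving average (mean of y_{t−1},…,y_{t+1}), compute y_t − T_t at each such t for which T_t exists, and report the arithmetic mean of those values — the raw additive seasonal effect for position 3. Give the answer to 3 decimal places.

-77.000

Season position 3 occurs at t = 3, 6, 9 (where T_t is defined).
t=3: T_3 = 559.00000; y_3 − T_3 = 482 − 559.00000 = -77.00000
t=6: T_6 = 580.00000; y_6 − T_6 = 503 − 580.00000 = -77.00000
t=9: T_9 = 601.00000; y_9 − T_9 = 524 − 601.00000 = -77.00000
Mean deviation: (-77.00000 + -77.00000 + -77.00000) / 3 = -77.000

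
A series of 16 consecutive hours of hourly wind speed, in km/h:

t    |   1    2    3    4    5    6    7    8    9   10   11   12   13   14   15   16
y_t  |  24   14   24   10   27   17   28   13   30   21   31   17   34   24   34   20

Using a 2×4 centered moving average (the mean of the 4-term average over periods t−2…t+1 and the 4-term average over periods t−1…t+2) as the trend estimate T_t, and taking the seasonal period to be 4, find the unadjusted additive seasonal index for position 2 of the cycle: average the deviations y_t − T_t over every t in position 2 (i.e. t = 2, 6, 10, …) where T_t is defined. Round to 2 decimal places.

Season position 2 occurs at t = 6, 10, 14 (where T_t is defined).
t=6: T_6 = 20.8750; y_6 − T_6 = 17 − 20.8750 = -3.8750
t=10: T_10 = 24.2500; y_10 − T_10 = 21 − 24.2500 = -3.2500
t=14: T_14 = 27.6250; y_14 − T_14 = 24 − 27.6250 = -3.6250
Mean deviation: (-3.8750 + -3.2500 + -3.6250) / 3 = -3.58

-3.58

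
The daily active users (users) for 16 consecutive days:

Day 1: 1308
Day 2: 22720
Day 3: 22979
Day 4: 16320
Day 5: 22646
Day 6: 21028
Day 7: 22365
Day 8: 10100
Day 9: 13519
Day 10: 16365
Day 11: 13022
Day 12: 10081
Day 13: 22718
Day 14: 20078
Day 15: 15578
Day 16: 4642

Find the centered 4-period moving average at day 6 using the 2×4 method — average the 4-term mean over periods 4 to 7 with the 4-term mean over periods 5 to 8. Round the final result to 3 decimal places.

19812.250

Sum over 4–7: 16320 + 22646 + 21028 + 22365 = 82359
Sum over 5–8: 22646 + 21028 + 22365 + 10100 = 76139
CMA at t=6 = (82359 + 76139) / (2·4) = 158498 / 8 = 19812.250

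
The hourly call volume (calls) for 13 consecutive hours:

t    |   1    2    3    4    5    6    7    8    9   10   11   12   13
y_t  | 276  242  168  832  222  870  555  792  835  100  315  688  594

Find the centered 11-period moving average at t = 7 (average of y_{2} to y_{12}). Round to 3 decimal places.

Sum of periods 2–12: 242 + 168 + 832 + 222 + 870 + 555 + 792 + 835 + 100 + 315 + 688 = 5619
Divide by 11: 5619 / 11 = 510.818

510.818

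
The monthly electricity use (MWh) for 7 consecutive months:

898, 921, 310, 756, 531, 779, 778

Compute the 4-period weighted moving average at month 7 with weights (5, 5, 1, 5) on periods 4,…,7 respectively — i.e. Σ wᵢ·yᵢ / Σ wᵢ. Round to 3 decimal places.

Weighted sum: 5·756 + 5·531 + 1·779 + 5·778 = 3780 + 2655 + 779 + 3890 = 11104
Weight total: 5 + 5 + 1 + 5 = 16
WMA = 11104 / 16 = 694.000

694.000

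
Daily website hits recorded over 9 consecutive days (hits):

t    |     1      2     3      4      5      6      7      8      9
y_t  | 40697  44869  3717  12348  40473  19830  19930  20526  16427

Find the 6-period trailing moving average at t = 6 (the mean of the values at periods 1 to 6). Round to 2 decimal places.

26989.00

Sum of periods 1–6: 40697 + 44869 + 3717 + 12348 + 40473 + 19830 = 161934
Divide by 6: 161934 / 6 = 26989.00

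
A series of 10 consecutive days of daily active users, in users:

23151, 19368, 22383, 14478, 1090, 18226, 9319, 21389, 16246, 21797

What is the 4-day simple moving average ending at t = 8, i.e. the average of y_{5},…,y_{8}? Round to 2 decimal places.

Sum of periods 5–8: 1090 + 18226 + 9319 + 21389 = 50024
Divide by 4: 50024 / 4 = 12506.00

12506.00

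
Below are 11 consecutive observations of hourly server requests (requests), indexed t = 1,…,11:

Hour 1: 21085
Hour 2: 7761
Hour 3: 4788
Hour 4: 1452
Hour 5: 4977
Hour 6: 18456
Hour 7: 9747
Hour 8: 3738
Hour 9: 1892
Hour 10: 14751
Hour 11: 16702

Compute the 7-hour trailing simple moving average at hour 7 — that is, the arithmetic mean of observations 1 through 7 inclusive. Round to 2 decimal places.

9752.29

Sum of periods 1–7: 21085 + 7761 + 4788 + 1452 + 4977 + 18456 + 9747 = 68266
Divide by 7: 68266 / 7 = 9752.29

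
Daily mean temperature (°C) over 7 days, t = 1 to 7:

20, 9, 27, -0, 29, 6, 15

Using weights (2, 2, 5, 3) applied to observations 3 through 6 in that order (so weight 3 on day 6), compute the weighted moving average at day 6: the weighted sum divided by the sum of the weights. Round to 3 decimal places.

18.083

Weighted sum: 2·27 + 2·-0 + 5·29 + 3·6 = 54 + 0 + 145 + 18 = 217
Weight total: 2 + 2 + 5 + 3 = 12
WMA = 217 / 12 = 18.083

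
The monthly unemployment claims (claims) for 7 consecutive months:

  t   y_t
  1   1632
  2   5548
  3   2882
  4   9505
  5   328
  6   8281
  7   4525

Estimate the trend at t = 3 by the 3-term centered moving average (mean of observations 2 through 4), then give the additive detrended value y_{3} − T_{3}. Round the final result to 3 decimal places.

Trend T_3 = (5548 + 2882 + 9505) / 3 = 17935/3 = 5978.33333
Detrended value: 2882 − 5978.33333 = -3096.333

-3096.333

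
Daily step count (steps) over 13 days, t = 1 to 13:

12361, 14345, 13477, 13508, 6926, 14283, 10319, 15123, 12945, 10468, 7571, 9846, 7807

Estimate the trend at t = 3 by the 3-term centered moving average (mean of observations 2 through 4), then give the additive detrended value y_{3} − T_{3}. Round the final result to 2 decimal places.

Trend T_3 = (14345 + 13477 + 13508) / 3 = 41330/3 = 13776.6667
Detrended value: 13477 − 13776.6667 = -299.67

-299.67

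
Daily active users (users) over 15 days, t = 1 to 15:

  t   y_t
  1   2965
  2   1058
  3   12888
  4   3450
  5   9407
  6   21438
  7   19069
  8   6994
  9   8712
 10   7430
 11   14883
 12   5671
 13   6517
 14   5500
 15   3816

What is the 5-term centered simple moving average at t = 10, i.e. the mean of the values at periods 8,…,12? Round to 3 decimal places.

8738.000

Sum of periods 8–12: 6994 + 8712 + 7430 + 14883 + 5671 = 43690
Divide by 5: 43690 / 5 = 8738.000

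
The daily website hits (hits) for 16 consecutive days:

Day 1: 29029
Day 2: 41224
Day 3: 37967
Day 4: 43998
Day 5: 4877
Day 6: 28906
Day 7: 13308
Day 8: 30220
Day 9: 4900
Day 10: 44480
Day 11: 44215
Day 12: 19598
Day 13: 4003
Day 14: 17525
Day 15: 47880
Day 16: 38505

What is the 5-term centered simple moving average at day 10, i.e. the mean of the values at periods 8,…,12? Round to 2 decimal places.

Sum of periods 8–12: 30220 + 4900 + 44480 + 44215 + 19598 = 143413
Divide by 5: 143413 / 5 = 28682.60

28682.60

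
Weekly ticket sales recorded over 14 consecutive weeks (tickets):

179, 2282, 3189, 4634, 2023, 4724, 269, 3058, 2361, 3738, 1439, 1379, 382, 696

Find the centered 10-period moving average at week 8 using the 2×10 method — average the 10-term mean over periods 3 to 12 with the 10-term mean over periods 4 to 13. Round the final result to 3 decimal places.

2541.050

Sum over 3–12: 3189 + 4634 + 2023 + 4724 + 269 + 3058 + 2361 + 3738 + 1439 + 1379 = 26814
Sum over 4–13: 4634 + 2023 + 4724 + 269 + 3058 + 2361 + 3738 + 1439 + 1379 + 382 = 24007
CMA at t=8 = (26814 + 24007) / (2·10) = 50821 / 20 = 2541.050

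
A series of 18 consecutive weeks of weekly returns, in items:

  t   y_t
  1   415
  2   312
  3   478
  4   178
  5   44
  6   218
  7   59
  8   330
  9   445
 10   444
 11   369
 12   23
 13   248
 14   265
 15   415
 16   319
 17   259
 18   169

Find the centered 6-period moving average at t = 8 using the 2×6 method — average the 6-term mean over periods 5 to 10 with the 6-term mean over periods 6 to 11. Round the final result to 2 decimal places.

Sum over 5–10: 44 + 218 + 59 + 330 + 445 + 444 = 1540
Sum over 6–11: 218 + 59 + 330 + 445 + 444 + 369 = 1865
CMA at t=8 = (1540 + 1865) / (2·6) = 3405 / 12 = 283.75

283.75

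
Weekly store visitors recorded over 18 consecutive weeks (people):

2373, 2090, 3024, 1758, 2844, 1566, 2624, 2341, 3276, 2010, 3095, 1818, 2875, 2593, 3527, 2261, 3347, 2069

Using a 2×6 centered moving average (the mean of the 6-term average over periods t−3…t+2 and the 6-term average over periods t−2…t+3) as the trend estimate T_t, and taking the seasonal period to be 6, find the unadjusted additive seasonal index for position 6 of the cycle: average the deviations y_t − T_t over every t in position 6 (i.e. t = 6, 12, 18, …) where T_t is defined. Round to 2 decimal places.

-814.29

Season position 6 occurs at t = 6, 12 (where T_t is defined).
t=6: T_6 = 2380.5000; y_6 − T_6 = 1566 − 2380.5000 = -814.5000
t=12: T_12 = 2632.0833; y_12 − T_12 = 1818 − 2632.0833 = -814.0833
Mean deviation: (-814.5000 + -814.0833) / 2 = -814.29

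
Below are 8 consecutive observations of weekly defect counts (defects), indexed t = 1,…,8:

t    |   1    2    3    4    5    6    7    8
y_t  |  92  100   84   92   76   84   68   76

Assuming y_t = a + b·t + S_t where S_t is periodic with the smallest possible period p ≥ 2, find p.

2

First differences y_{t+1} − y_t: 8, -16, 8, -16, 8, -16, …
The difference pattern repeats every 2 terms and not for any smaller step, so p = 2.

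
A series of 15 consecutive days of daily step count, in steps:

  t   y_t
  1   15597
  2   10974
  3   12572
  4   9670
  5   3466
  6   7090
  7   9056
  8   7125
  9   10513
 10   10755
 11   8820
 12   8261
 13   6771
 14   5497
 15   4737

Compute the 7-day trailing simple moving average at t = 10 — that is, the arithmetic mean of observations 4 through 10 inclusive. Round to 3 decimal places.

8239.286

Sum of periods 4–10: 9670 + 3466 + 7090 + 9056 + 7125 + 10513 + 10755 = 57675
Divide by 7: 57675 / 7 = 8239.286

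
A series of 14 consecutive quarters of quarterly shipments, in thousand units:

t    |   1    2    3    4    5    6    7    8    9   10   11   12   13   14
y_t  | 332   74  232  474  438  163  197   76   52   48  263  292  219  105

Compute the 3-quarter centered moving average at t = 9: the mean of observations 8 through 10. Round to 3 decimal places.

58.667

Sum of periods 8–10: 76 + 52 + 48 = 176
Divide by 3: 176 / 3 = 58.667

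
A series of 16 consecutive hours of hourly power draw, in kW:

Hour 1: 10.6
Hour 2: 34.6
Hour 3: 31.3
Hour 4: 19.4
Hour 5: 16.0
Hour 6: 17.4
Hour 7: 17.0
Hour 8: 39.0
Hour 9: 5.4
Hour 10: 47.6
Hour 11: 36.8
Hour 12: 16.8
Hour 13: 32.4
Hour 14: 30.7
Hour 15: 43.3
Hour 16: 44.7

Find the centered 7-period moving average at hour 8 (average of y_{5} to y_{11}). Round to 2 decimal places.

Sum of periods 5–11: 16.0 + 17.4 + 17.0 + 39.0 + 5.4 + 47.6 + 36.8 = 179.2
Divide by 7: 179.2 / 7 = 25.60

25.60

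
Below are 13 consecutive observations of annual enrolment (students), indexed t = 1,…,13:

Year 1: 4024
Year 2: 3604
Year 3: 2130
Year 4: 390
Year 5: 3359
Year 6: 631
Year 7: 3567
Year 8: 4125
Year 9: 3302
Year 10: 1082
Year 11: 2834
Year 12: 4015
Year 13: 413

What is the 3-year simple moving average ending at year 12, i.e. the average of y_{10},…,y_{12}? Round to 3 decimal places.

Sum of periods 10–12: 1082 + 2834 + 4015 = 7931
Divide by 3: 7931 / 3 = 2643.667

2643.667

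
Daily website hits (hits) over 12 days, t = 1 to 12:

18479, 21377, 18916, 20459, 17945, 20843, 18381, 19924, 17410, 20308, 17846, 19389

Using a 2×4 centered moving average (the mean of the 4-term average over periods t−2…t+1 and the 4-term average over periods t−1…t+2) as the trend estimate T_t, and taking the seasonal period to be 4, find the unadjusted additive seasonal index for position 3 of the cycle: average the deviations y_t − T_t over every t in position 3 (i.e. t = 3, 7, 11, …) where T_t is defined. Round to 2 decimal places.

Season position 3 occurs at t = 3, 7 (where T_t is defined).
t=3: T_3 = 19741.0000; y_3 − T_3 = 18916 − 19741.0000 = -825.0000
t=7: T_7 = 19206.3750; y_7 − T_7 = 18381 − 19206.3750 = -825.3750
Mean deviation: (-825.0000 + -825.3750) / 2 = -825.19

-825.19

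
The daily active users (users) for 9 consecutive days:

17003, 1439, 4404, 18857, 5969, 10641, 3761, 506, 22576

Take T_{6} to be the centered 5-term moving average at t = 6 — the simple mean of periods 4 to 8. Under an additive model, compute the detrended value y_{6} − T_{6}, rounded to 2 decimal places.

2694.20

Trend T_6 = (18857 + 5969 + 10641 + 3761 + 506) / 5 = 39734/5 = 7946.8000
Detrended value: 10641 − 7946.8000 = 2694.20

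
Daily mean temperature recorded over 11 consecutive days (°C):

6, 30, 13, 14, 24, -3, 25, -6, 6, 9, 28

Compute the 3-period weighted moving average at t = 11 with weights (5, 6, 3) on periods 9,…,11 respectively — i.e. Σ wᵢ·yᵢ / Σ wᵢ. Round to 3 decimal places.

Weighted sum: 5·6 + 6·9 + 3·28 = 30 + 54 + 84 = 168
Weight total: 5 + 6 + 3 = 14
WMA = 168 / 14 = 12.000

12.000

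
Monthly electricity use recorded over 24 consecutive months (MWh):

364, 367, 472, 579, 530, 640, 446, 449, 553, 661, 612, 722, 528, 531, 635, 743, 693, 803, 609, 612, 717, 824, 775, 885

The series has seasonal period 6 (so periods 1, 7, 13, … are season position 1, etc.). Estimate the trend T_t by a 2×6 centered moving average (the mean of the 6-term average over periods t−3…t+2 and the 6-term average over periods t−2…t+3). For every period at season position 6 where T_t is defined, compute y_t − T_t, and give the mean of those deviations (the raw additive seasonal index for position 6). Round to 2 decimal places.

Season position 6 occurs at t = 6, 12, 18 (where T_t is defined).
t=6: T_6 = 526.0833; y_6 − T_6 = 640 − 526.0833 = 113.9167
t=12: T_12 = 608.0000; y_12 − T_12 = 722 − 608.0000 = 114.0000
t=18: T_18 = 689.3333; y_18 − T_18 = 803 − 689.3333 = 113.6667
Mean deviation: (113.9167 + 114.0000 + 113.6667) / 3 = 113.86

113.86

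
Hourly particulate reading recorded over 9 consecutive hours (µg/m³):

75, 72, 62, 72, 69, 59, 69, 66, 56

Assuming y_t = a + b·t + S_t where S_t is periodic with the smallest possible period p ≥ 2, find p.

First differences y_{t+1} − y_t: -3, -10, 10, -3, -10, 10, -3, -10, …
The difference pattern repeats every 3 terms and not for any smaller step, so p = 3.

3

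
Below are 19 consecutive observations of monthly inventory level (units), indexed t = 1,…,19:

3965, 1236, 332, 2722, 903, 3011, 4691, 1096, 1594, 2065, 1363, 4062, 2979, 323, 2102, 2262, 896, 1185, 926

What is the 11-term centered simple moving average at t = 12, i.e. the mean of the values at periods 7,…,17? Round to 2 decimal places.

Sum of periods 7–17: 4691 + 1096 + 1594 + 2065 + 1363 + 4062 + 2979 + 323 + 2102 + 2262 + 896 = 23433
Divide by 11: 23433 / 11 = 2130.27

2130.27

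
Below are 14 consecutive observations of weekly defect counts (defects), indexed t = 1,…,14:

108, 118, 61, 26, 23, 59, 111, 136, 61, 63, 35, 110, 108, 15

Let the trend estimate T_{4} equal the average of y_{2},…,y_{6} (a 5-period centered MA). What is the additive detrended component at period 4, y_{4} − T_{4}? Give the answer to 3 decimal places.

Trend T_4 = (118 + 61 + 26 + 23 + 59) / 5 = 287/5 = 57.40000
Detrended value: 26 − 57.40000 = -31.400

-31.400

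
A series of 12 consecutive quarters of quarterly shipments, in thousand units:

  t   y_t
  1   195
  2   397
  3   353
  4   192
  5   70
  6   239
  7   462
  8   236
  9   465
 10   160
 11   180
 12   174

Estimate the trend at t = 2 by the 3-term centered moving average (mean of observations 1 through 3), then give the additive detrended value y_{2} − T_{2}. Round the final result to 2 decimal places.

Trend T_2 = (195 + 397 + 353) / 3 = 945/3 = 315.0000
Detrended value: 397 − 315.0000 = 82.00

82.00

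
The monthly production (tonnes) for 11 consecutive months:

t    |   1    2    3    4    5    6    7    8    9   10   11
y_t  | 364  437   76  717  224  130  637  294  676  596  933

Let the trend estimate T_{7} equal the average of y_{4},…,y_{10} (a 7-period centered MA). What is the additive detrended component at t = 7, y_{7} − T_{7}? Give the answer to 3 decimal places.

Trend T_7 = (717 + 224 + 130 + 637 + 294 + 676 + 596) / 7 = 3274/7 = 467.71429
Detrended value: 637 − 467.71429 = 169.286

169.286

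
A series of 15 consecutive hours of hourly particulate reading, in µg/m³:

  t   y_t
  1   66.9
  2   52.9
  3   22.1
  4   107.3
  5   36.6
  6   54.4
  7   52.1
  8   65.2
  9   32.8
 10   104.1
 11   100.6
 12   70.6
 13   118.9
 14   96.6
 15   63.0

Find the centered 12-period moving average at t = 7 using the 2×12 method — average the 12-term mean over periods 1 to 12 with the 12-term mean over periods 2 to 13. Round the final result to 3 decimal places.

Sum over 1–12: 66.9 + 52.9 + 22.1 + 107.3 + 36.6 + 54.4 + 52.1 + 65.2 + 32.8 + 104.1 + 100.6 + 70.6 = 765.6
Sum over 2–13: 52.9 + 22.1 + 107.3 + 36.6 + 54.4 + 52.1 + 65.2 + 32.8 + 104.1 + 100.6 + 70.6 + 118.9 = 817.6
CMA at t=7 = (765.6 + 817.6) / (2·12) = 1583.2 / 24 = 65.967

65.967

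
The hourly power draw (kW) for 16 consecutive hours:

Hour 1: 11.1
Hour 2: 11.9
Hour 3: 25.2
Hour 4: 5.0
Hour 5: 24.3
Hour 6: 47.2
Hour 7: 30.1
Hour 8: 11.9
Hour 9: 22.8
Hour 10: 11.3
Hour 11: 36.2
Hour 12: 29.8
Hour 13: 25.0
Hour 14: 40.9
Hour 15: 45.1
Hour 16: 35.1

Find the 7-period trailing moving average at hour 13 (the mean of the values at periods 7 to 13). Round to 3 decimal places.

Sum of periods 7–13: 30.1 + 11.9 + 22.8 + 11.3 + 36.2 + 29.8 + 25.0 = 167.1
Divide by 7: 167.1 / 7 = 23.871

23.871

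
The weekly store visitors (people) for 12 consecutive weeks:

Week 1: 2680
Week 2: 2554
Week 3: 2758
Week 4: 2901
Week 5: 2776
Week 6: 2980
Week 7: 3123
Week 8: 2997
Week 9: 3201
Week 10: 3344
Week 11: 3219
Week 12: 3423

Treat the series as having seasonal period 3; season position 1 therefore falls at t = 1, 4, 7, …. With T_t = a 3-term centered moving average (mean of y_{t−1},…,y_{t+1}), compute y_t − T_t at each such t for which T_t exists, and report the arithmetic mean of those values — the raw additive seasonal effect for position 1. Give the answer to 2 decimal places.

Season position 1 occurs at t = 4, 7, 10 (where T_t is defined).
t=4: T_4 = 2811.6667; y_4 − T_4 = 2901 − 2811.6667 = 89.3333
t=7: T_7 = 3033.3333; y_7 − T_7 = 3123 − 3033.3333 = 89.6667
t=10: T_10 = 3254.6667; y_10 − T_10 = 3344 − 3254.6667 = 89.3333
Mean deviation: (89.3333 + 89.6667 + 89.3333) / 3 = 89.44

89.44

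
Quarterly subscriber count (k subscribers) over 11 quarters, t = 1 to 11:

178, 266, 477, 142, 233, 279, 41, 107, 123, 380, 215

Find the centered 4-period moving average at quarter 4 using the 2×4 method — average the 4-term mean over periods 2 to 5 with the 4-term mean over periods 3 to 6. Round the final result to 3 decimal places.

Sum over 2–5: 266 + 477 + 142 + 233 = 1118
Sum over 3–6: 477 + 142 + 233 + 279 = 1131
CMA at t=4 = (1118 + 1131) / (2·4) = 2249 / 8 = 281.125

281.125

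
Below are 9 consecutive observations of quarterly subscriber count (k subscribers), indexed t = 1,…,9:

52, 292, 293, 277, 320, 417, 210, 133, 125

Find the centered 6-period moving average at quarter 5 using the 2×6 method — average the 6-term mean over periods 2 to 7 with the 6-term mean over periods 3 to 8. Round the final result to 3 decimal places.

Sum over 2–7: 292 + 293 + 277 + 320 + 417 + 210 = 1809
Sum over 3–8: 293 + 277 + 320 + 417 + 210 + 133 = 1650
CMA at t=5 = (1809 + 1650) / (2·6) = 3459 / 12 = 288.250

288.250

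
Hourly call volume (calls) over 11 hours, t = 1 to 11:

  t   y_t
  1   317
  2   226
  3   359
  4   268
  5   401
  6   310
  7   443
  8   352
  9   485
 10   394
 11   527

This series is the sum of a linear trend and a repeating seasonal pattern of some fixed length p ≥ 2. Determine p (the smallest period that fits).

First differences y_{t+1} − y_t: -91, 133, -91, 133, -91, 133, …
The difference pattern repeats every 2 terms and not for any smaller step, so p = 2.

2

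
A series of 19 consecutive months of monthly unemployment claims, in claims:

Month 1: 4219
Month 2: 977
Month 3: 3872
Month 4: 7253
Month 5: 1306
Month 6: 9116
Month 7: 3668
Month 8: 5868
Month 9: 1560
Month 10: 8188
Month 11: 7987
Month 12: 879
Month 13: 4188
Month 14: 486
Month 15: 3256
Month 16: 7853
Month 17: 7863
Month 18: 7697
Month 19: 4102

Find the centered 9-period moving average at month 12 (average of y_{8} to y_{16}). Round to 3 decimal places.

Sum of periods 8–16: 5868 + 1560 + 8188 + 7987 + 879 + 4188 + 486 + 3256 + 7853 = 40265
Divide by 9: 40265 / 9 = 4473.889

4473.889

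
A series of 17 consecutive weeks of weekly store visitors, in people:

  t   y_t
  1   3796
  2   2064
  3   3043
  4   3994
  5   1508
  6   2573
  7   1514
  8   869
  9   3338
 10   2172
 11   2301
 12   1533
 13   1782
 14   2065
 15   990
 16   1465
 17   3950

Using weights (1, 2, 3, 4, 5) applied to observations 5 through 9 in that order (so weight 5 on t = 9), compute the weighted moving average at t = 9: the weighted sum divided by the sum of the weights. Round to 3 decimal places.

2090.800

Weighted sum: 1·1508 + 2·2573 + 3·1514 + 4·869 + 5·3338 = 1508 + 5146 + 4542 + 3476 + 16690 = 31362
Weight total: 1 + 2 + 3 + 4 + 5 = 15
WMA = 31362 / 15 = 2090.800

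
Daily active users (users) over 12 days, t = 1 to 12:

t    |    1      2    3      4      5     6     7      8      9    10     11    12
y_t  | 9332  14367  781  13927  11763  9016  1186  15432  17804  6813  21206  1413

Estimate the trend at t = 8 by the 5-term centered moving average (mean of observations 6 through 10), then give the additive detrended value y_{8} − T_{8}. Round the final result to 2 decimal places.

Trend T_8 = (9016 + 1186 + 15432 + 17804 + 6813) / 5 = 50251/5 = 10050.2000
Detrended value: 15432 − 10050.2000 = 5381.80

5381.80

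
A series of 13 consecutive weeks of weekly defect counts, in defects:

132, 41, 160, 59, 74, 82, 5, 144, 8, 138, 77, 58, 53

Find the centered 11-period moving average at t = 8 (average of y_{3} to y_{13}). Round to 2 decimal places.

78.00

Sum of periods 3–13: 160 + 59 + 74 + 82 + 5 + 144 + 8 + 138 + 77 + 58 + 53 = 858
Divide by 11: 858 / 11 = 78.00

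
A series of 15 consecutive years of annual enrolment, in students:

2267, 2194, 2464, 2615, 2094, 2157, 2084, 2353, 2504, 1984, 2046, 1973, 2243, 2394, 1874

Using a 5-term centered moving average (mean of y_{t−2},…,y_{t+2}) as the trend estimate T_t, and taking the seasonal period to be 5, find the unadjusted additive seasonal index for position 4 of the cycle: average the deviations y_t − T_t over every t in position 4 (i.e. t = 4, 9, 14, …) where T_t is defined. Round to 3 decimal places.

Season position 4 occurs at t = 4, 9 (where T_t is defined).
t=4: T_4 = 2304.80000; y_4 − T_4 = 2615 − 2304.80000 = 310.20000
t=9: T_9 = 2194.20000; y_9 − T_9 = 2504 − 2194.20000 = 309.80000
Mean deviation: (310.20000 + 309.80000) / 2 = 310.000

310.000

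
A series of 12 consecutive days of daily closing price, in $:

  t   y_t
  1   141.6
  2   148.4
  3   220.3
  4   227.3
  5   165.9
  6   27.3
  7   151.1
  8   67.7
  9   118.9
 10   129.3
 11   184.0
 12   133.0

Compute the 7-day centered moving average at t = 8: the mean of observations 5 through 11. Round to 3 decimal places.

120.600

Sum of periods 5–11: 165.9 + 27.3 + 151.1 + 67.7 + 118.9 + 129.3 + 184.0 = 844.2
Divide by 7: 844.2 / 7 = 120.600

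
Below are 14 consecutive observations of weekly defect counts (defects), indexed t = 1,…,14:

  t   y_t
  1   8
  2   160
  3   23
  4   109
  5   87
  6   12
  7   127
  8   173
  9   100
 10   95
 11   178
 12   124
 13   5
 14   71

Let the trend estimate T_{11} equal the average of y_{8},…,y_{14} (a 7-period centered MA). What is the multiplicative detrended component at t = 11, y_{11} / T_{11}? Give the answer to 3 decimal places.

Trend T_11 = (173 + 100 + 95 + 178 + 124 + 5 + 71) / 7 = 746/7 = 106.57143
Ratio to trend: 178 / 106.57143 = 1.670

1.670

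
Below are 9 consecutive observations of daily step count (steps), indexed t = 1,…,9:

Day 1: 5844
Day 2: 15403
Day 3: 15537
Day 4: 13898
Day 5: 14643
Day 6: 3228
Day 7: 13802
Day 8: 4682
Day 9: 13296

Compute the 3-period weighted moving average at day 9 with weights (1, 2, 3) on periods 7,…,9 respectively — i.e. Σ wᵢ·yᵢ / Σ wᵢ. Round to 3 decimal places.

10509.000

Weighted sum: 1·13802 + 2·4682 + 3·13296 = 13802 + 9364 + 39888 = 63054
Weight total: 1 + 2 + 3 = 6
WMA = 63054 / 6 = 10509.000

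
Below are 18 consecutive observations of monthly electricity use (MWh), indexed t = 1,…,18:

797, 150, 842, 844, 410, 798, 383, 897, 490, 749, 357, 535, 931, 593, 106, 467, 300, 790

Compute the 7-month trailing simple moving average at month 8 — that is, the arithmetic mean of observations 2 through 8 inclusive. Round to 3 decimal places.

Sum of periods 2–8: 150 + 842 + 844 + 410 + 798 + 383 + 897 = 4324
Divide by 7: 4324 / 7 = 617.714

617.714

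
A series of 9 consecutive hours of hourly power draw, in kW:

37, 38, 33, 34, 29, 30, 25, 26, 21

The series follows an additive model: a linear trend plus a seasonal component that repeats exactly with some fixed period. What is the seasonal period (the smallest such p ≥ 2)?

2

First differences y_{t+1} − y_t: 1, -5, 1, -5, 1, -5, …
The difference pattern repeats every 2 terms and not for any smaller step, so p = 2.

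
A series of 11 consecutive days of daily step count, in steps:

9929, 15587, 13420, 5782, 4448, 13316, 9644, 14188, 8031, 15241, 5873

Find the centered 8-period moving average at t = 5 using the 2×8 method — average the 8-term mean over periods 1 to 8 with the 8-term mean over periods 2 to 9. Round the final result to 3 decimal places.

Sum over 1–8: 9929 + 15587 + 13420 + 5782 + 4448 + 13316 + 9644 + 14188 = 86314
Sum over 2–9: 15587 + 13420 + 5782 + 4448 + 13316 + 9644 + 14188 + 8031 = 84416
CMA at t=5 = (86314 + 84416) / (2·8) = 170730 / 16 = 10670.625

10670.625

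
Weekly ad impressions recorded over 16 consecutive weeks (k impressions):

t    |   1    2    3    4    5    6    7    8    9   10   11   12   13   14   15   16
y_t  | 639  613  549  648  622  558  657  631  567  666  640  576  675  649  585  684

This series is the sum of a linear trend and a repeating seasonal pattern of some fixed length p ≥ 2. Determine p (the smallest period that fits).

First differences y_{t+1} − y_t: -26, -64, 99, -26, -64, 99, -26, -64, …
The difference pattern repeats every 3 terms and not for any smaller step, so p = 3.

3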